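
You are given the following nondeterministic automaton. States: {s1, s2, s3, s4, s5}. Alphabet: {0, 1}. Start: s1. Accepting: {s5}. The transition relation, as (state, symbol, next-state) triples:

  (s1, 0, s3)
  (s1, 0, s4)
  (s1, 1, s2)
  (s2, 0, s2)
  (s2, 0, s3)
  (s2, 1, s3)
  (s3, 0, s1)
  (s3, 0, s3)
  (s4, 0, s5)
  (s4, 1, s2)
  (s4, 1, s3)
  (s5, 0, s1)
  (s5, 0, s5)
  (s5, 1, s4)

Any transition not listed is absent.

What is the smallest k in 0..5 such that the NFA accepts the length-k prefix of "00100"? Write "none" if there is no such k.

Start in {s1}.
Read '0': s1→{s3, s4}; now {s3, s4}.
Read '0': s3→{s1, s3}, s4→{s5}; now {s1, s3, s5}.
None of the earlier sets intersect F, but {s1, s3, s5} does.

2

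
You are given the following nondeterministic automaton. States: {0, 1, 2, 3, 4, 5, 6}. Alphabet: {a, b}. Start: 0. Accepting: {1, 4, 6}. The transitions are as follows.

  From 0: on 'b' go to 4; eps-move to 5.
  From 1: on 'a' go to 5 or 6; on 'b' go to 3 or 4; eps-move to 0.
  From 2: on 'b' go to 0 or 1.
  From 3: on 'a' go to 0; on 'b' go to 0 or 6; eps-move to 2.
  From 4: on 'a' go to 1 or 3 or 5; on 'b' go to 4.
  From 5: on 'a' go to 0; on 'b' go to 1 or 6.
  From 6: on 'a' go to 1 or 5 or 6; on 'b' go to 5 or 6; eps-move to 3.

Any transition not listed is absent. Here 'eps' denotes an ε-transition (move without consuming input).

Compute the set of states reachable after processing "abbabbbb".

{0, 1, 2, 3, 4, 5, 6}

Start: ε-closure({0}) = {0, 5}.
Read 'a': 0→∅, 5→{0}; union {0}; ε-closure = {0, 5}.
Read 'b': 0→{4}, 5→{1, 6}; union {1, 4, 6}; ε-closure = {0, 1, 2, 3, 4, 5, 6}.
Read 'b': 0→{4}, 1→{3, 4}, 2→{0, 1}, 3→{0, 6}, 4→{4}, 5→{1, 6}, 6→{5, 6}; union {0, 1, 3, 4, 5, 6}; ε-closure = {0, 1, 2, 3, 4, 5, 6}.
Read 'a': 0→∅, 1→{5, 6}, 2→∅, 3→{0}, 4→{1, 3, 5}, 5→{0}, 6→{1, 5, 6}; union {0, 1, 3, 5, 6}; ε-closure = {0, 1, 2, 3, 5, 6}.
Read 'b': 0→{4}, 1→{3, 4}, 2→{0, 1}, 3→{0, 6}, 5→{1, 6}, 6→{5, 6}; union {0, 1, 3, 4, 5, 6}; ε-closure = {0, 1, 2, 3, 4, 5, 6}.
Read 'b': 0→{4}, 1→{3, 4}, 2→{0, 1}, 3→{0, 6}, 4→{4}, 5→{1, 6}, 6→{5, 6}; union {0, 1, 3, 4, 5, 6}; ε-closure = {0, 1, 2, 3, 4, 5, 6}.
Read 'b': 0→{4}, 1→{3, 4}, 2→{0, 1}, 3→{0, 6}, 4→{4}, 5→{1, 6}, 6→{5, 6}; union {0, 1, 3, 4, 5, 6}; ε-closure = {0, 1, 2, 3, 4, 5, 6}.
Read 'b': 0→{4}, 1→{3, 4}, 2→{0, 1}, 3→{0, 6}, 4→{4}, 5→{1, 6}, 6→{5, 6}; union {0, 1, 3, 4, 5, 6}; ε-closure = {0, 1, 2, 3, 4, 5, 6}.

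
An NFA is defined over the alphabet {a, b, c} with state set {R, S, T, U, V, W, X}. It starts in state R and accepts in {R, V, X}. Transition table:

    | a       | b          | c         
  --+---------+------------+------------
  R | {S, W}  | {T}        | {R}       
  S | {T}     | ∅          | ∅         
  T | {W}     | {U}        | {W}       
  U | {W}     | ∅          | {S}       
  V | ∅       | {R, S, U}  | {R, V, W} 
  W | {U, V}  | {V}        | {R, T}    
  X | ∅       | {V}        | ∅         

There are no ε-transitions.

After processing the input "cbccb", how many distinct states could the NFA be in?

2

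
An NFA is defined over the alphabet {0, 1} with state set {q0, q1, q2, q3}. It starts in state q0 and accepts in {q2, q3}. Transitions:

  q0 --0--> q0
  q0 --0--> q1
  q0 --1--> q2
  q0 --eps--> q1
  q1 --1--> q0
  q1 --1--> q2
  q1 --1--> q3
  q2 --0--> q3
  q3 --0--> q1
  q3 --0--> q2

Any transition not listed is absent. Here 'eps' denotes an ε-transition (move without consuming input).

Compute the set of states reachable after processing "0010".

Start: ε-closure({q0}) = {q0, q1}.
Read '0': {q0, q1} → {q0, q1}.
Read '0': {q0, q1} → {q0, q1}.
Read '1': {q0, q1} → {q0, q1, q2, q3}.
Read '0': {q0, q1, q2, q3} → {q0, q1, q2, q3}.

{q0, q1, q2, q3}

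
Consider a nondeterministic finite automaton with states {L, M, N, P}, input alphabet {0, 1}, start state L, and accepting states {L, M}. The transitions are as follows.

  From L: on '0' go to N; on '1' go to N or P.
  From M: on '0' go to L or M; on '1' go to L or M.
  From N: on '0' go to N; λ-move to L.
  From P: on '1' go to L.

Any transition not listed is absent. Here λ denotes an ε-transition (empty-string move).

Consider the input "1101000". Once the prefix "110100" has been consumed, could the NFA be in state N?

Start in {L}.
Read '1': {L} → {L, N, P}.
Read '1': {L, N, P} → {L, N, P}.
Read '0': {L, N, P} → {L, N}.
Read '1': {L, N} → {L, N, P}.
Read '0': {L, N, P} → {L, N}.
Read '0': {L, N} → {L, N}.
State N is in {L, N}.

Yes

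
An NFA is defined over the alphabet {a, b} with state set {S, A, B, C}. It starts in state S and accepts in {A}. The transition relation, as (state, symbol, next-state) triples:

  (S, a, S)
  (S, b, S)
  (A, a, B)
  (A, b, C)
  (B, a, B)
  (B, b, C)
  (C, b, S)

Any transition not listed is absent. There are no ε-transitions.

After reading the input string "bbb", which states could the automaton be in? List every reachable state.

{S}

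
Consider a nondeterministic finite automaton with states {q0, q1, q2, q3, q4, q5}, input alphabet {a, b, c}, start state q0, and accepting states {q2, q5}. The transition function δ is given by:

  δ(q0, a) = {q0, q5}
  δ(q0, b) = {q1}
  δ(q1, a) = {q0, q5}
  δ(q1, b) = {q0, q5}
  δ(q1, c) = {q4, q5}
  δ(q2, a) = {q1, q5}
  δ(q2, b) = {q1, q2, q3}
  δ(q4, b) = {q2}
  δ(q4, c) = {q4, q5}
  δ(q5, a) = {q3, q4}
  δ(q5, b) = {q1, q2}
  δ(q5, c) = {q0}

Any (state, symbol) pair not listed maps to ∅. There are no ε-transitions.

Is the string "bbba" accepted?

Yes

Start in {q0}.
Read 'b': {q0} → {q1}.
Read 'b': {q1} → {q0, q5}.
Read 'b': {q0, q5} → {q1, q2}.
Read 'a': {q1, q2} → {q0, q1, q5}.
The final set {q0, q1, q5} contains the accepting state q5.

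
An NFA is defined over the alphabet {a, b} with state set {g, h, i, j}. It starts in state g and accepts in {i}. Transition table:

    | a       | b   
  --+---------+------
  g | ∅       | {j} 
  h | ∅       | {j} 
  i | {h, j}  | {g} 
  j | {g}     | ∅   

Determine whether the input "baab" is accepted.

No

Start in {g}.
Read 'b': {g} → {j}.
Read 'a': {j} → {g}.
Read 'a': {g} → ∅.
The set is empty and remains empty for the remaining 1 symbol.
The final set ∅ contains no accepting state.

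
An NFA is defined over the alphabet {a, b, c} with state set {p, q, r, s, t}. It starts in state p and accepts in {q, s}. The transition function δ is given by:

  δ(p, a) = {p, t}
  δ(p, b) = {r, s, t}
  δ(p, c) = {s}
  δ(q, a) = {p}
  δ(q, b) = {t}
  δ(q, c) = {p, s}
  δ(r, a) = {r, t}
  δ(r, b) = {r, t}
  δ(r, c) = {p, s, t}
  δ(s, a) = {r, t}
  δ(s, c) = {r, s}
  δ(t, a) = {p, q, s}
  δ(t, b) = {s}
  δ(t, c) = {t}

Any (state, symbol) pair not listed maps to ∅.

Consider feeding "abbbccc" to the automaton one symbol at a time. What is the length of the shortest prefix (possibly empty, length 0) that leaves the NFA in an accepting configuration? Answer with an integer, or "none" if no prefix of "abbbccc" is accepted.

Start in {p}.
Read 'a': {p} → {p, t}.
Read 'b': {p, t} → {r, s, t}.
None of the earlier sets intersect F, but {r, s, t} does.

2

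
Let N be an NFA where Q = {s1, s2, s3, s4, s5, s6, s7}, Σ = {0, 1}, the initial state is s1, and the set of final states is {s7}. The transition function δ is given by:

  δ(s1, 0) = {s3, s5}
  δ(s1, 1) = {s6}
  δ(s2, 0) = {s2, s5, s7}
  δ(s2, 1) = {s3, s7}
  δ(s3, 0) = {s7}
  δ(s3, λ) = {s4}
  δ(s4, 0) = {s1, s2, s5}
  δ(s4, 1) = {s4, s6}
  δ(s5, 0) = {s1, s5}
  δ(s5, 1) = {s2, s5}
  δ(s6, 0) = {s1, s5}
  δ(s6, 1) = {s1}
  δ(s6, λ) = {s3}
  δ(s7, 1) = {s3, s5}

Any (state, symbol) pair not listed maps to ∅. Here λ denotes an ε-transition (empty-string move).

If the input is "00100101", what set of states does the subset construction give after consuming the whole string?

Start in {s1}.
Read '0': {s1} → {s3, s4, s5}.
Read '0': {s3, s4, s5} → {s1, s2, s5, s7}.
Read '1': {s1, s2, s5, s7} → {s2, s3, s4, s5, s6, s7}.
Read '0': {s2, s3, s4, s5, s6, s7} → {s1, s2, s5, s7}.
Read '0': {s1, s2, s5, s7} → {s1, s2, s3, s4, s5, s7}.
Read '1': {s1, s2, s3, s4, s5, s7} → {s2, s3, s4, s5, s6, s7}.
Read '0': {s2, s3, s4, s5, s6, s7} → {s1, s2, s5, s7}.
Read '1': {s1, s2, s5, s7} → {s2, s3, s4, s5, s6, s7}.

{s2, s3, s4, s5, s6, s7}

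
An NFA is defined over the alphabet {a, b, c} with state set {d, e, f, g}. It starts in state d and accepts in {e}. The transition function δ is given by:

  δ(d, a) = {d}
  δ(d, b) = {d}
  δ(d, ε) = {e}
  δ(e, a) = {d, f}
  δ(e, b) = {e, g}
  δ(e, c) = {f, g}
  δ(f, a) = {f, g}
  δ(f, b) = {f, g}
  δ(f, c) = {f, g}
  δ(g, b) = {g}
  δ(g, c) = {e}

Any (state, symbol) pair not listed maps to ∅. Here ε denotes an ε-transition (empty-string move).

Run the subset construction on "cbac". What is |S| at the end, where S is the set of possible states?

Start: ε-closure({d}) = {d, e}.
Read 'c': d→∅, e→{f, g}; now {f, g}.
Read 'b': f→{f, g}, g→{g}; now {f, g}.
Read 'a': f→{f, g}, g→∅; now {f, g}.
Read 'c': f→{f, g}, g→{e}; now {e, f, g}.
That set has 3 states.

3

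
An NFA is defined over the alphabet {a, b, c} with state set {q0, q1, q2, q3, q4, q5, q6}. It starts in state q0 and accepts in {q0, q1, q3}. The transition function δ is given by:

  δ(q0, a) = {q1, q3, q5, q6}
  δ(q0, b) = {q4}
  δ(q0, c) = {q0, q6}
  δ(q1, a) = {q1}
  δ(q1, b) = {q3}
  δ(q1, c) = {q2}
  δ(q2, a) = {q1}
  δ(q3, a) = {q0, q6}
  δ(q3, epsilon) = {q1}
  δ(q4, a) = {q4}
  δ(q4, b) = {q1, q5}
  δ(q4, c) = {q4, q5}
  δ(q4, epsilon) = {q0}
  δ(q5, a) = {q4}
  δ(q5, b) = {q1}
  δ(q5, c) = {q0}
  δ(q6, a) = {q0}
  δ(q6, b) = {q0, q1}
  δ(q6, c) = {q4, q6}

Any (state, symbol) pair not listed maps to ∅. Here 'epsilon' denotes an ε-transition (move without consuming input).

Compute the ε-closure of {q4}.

Begin with {q4}.
ε-move q4 → q0; add q0.

{q0, q4}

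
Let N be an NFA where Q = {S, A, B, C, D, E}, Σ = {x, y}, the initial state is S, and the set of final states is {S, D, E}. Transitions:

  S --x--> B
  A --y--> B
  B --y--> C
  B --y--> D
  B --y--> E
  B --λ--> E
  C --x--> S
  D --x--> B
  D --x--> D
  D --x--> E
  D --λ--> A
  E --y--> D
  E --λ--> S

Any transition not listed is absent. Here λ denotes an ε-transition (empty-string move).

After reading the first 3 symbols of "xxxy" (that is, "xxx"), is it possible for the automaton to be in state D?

No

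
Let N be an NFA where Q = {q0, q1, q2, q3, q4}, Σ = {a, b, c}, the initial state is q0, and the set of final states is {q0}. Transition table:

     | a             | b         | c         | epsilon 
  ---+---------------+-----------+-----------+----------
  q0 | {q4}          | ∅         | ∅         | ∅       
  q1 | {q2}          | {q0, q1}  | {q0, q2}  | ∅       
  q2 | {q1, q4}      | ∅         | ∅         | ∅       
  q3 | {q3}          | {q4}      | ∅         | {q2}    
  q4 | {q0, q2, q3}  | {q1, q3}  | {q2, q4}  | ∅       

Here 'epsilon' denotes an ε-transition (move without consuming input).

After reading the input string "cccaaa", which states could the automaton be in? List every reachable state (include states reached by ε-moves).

∅

Start in {q0}.
Read 'c': q0→∅; now ∅.
The set is empty and remains empty for the remaining 5 symbols.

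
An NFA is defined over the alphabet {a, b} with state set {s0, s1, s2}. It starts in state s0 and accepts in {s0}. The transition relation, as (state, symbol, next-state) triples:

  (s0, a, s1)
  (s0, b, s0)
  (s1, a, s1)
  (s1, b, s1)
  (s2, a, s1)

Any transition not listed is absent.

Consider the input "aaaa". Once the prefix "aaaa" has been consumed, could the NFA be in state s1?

Start in {s0}.
Read 'a': s0→{s1}; now {s1}.
Read 'a': s1→{s1}; now {s1}.
Read 'a': s1→{s1}; now {s1}.
Read 'a': s1→{s1}; now {s1}.
State s1 is in {s1}.

Yes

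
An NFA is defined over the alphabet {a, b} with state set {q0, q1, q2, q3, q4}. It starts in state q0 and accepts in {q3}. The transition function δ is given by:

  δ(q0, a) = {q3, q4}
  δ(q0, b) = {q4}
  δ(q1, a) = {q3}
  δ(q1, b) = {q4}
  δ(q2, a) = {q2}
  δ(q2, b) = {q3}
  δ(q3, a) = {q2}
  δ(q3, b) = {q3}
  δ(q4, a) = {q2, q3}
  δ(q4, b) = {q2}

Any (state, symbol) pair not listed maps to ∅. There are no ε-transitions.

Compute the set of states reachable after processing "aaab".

{q3}

Start in {q0}.
Read 'a': q0→{q3, q4}; now {q3, q4}.
Read 'a': q3→{q2}, q4→{q2, q3}; now {q2, q3}.
Read 'a': q2→{q2}, q3→{q2}; now {q2}.
Read 'b': q2→{q3}; now {q3}.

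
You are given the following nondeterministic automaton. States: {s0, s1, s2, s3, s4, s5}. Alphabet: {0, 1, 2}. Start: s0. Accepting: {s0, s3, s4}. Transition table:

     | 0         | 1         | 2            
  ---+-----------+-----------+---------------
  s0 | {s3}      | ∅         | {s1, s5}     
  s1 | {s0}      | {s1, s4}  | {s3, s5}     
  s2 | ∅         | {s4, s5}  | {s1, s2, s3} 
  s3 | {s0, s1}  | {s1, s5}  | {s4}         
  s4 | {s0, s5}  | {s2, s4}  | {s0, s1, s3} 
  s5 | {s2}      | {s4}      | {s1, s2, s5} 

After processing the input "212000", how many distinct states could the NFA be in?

3

Start in {s0}.
Read '2': s0→{s1, s5}; now {s1, s5}.
Read '1': s1→{s1, s4}, s5→{s4}; now {s1, s4}.
Read '2': s1→{s3, s5}, s4→{s0, s1, s3}; now {s0, s1, s3, s5}.
Read '0': s0→{s3}, s1→{s0}, s3→{s0, s1}, s5→{s2}; now {s0, s1, s2, s3}.
Read '0': s0→{s3}, s1→{s0}, s2→∅, s3→{s0, s1}; now {s0, s1, s3}.
Read '0': s0→{s3}, s1→{s0}, s3→{s0, s1}; now {s0, s1, s3}.
That set has 3 states.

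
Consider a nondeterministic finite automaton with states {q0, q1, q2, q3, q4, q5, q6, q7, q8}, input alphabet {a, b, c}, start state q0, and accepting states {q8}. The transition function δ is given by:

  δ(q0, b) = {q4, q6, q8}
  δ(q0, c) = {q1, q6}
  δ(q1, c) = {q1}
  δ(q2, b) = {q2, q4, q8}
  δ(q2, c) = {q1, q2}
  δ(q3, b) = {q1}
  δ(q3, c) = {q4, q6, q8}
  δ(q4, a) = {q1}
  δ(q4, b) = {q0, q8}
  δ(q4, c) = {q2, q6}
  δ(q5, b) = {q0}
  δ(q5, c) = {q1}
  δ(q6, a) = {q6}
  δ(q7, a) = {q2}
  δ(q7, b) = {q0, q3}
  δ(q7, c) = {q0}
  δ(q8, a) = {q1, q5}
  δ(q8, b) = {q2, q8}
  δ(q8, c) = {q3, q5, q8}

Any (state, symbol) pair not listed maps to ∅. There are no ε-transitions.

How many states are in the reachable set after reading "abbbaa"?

Start in {q0}.
Read 'a': {q0} → ∅.
The set is empty and remains empty for the remaining 5 symbols.
That set has 0 states.

0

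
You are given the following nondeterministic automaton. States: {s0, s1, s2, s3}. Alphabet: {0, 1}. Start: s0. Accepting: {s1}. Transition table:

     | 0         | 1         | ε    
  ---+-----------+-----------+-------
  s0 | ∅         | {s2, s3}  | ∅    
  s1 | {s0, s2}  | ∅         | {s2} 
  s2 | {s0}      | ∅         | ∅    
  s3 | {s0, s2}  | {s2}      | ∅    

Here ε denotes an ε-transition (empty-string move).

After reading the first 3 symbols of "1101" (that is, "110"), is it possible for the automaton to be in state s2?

No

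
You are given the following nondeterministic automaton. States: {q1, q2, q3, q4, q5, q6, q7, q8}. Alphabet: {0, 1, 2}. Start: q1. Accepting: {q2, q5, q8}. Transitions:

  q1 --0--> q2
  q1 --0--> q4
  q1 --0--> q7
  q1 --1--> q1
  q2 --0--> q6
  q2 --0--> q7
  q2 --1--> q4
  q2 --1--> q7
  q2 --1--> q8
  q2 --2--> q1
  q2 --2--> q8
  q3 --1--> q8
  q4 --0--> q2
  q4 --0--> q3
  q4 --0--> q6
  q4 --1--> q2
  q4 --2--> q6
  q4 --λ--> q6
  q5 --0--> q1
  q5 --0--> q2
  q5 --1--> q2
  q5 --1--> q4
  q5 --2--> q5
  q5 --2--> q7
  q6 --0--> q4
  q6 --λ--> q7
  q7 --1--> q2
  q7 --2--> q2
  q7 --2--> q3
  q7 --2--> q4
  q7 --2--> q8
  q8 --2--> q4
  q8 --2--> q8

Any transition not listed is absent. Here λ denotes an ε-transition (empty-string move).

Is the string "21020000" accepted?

Start in {q1}.
Read '2': q1→∅; now ∅.
The set is empty and remains empty for the remaining 7 symbols.
The final set ∅ contains no accepting state.

No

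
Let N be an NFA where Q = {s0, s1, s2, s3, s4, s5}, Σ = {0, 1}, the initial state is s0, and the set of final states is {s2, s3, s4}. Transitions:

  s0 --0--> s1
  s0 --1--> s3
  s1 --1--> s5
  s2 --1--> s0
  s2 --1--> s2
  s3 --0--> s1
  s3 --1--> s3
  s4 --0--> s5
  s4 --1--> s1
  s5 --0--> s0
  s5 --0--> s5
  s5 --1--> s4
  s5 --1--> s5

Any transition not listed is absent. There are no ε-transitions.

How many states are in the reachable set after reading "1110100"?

3

Start in {s0}.
Read '1': {s0} → {s3}.
Read '1': {s3} → {s3}.
Read '1': {s3} → {s3}.
Read '0': {s3} → {s1}.
Read '1': {s1} → {s5}.
Read '0': {s5} → {s0, s5}.
Read '0': {s0, s5} → {s0, s1, s5}.
That set has 3 states.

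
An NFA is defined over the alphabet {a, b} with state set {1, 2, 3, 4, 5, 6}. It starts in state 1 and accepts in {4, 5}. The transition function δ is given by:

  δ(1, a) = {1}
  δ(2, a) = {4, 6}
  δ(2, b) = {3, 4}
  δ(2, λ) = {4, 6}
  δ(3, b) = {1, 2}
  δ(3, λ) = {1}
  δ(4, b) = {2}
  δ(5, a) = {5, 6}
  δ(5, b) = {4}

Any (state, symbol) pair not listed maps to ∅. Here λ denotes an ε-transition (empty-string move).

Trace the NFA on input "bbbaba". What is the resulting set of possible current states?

Start in {1}.
Read 'b': 1→∅; now ∅.
The set is empty and remains empty for the remaining 5 symbols.

∅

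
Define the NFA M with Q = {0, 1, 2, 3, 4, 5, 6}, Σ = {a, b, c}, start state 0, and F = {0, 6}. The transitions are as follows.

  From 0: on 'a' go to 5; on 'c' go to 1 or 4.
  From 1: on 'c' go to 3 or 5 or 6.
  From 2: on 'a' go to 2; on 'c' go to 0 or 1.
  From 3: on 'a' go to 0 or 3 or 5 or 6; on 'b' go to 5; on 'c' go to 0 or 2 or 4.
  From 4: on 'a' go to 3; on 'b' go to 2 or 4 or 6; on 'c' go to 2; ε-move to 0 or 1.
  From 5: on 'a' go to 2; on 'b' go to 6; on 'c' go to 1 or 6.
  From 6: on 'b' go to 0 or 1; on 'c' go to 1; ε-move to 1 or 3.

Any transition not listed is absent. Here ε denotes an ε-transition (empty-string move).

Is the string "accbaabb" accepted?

Yes

Start in {0}.
Read 'a': {0} → {5}.
Read 'c': {5} → {1, 3, 6}.
Read 'c': {1, 3, 6} → {0, 1, 2, 3, 4, 5, 6}.
Read 'b': {0, 1, 2, 3, 4, 5, 6} → {0, 1, 2, 3, 4, 5, 6}.
Read 'a': {0, 1, 2, 3, 4, 5, 6} → {0, 1, 2, 3, 5, 6}.
Read 'a': {0, 1, 2, 3, 5, 6} → {0, 1, 2, 3, 5, 6}.
Read 'b': {0, 1, 2, 3, 5, 6} → {0, 1, 3, 5, 6}.
Read 'b': {0, 1, 3, 5, 6} → {0, 1, 3, 5, 6}.
The final set {0, 1, 3, 5, 6} contains the accepting states 0, 6.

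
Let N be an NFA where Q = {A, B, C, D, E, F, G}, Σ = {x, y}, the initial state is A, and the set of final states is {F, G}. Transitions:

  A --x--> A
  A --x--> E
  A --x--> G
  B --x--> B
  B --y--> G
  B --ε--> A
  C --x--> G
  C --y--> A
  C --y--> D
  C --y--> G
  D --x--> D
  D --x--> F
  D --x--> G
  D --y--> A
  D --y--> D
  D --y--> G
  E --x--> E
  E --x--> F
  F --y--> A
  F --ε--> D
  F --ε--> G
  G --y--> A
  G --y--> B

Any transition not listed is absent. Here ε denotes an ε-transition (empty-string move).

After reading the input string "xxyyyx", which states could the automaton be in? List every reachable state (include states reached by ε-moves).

Start in {A}.
Read 'x': {A} → {A, E, G}.
Read 'x': {A, E, G} → {A, D, E, F, G}.
Read 'y': {A, D, E, F, G} → {A, B, D, G}.
Read 'y': {A, B, D, G} → {A, B, D, G}.
Read 'y': {A, B, D, G} → {A, B, D, G}.
Read 'x': {A, B, D, G} → {A, B, D, E, F, G}.

{A, B, D, E, F, G}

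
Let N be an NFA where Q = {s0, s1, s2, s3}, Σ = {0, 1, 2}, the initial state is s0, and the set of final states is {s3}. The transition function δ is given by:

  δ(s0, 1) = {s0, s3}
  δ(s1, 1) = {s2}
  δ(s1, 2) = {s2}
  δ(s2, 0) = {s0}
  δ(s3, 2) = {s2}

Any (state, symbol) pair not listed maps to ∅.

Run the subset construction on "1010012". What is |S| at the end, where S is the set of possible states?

Start in {s0}.
Read '1': {s0} → {s0, s3}.
Read '0': {s0, s3} → ∅.
The set is empty and remains empty for the remaining 5 symbols.
That set has 0 states.

0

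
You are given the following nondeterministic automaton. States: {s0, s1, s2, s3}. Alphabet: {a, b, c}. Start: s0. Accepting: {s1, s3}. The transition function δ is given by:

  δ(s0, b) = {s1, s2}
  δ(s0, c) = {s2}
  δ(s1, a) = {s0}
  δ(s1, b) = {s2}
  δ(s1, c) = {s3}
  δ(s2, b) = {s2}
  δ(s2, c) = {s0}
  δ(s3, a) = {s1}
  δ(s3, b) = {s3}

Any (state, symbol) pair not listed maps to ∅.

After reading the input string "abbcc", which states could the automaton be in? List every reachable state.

∅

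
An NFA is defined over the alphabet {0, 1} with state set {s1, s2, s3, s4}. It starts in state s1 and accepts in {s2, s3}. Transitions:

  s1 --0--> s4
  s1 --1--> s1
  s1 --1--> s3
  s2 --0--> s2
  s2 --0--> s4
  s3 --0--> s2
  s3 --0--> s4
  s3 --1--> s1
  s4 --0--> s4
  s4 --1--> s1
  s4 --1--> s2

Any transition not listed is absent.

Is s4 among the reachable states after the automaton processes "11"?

No

Start in {s1}.
Read '1': s1→{s1, s3}; now {s1, s3}.
Read '1': s1→{s1, s3}, s3→{s1}; now {s1, s3}.
State s4 is not in {s1, s3}.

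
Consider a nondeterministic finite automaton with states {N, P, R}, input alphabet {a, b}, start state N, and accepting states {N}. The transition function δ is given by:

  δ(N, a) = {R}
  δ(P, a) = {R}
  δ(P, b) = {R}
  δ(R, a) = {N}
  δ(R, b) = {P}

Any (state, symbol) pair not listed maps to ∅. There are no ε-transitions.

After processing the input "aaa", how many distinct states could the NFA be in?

Start in {N}.
Read 'a': N→{R}; now {R}.
Read 'a': R→{N}; now {N}.
Read 'a': N→{R}; now {R}.
That set has 1 state.

1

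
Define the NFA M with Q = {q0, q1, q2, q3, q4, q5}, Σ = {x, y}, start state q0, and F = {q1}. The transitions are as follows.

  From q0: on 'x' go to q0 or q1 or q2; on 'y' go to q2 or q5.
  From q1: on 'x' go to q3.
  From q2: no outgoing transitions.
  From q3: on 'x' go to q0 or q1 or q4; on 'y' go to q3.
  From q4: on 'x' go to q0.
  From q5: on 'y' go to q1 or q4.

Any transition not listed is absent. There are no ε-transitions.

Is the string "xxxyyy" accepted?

No

Start in {q0}.
Read 'x': q0→{q0, q1, q2}; now {q0, q1, q2}.
Read 'x': q0→{q0, q1, q2}, q1→{q3}, q2→∅; now {q0, q1, q2, q3}.
Read 'x': q0→{q0, q1, q2}, q1→{q3}, q2→∅, q3→{q0, q1, q4}; now {q0, q1, q2, q3, q4}.
Read 'y': q0→{q2, q5}, q1→∅, q2→∅, q3→{q3}, q4→∅; now {q2, q3, q5}.
Read 'y': q2→∅, q3→{q3}, q5→{q1, q4}; now {q1, q3, q4}.
Read 'y': q1→∅, q3→{q3}, q4→∅; now {q3}.
The final set {q3} contains no accepting state.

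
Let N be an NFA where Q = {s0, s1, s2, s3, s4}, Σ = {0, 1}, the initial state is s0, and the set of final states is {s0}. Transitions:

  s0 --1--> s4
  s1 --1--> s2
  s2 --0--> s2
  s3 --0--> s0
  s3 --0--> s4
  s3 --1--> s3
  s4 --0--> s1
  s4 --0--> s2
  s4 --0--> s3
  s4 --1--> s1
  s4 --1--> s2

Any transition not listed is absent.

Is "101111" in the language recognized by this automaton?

Start in {s0}.
Read '1': s0→{s4}; now {s4}.
Read '0': s4→{s1, s2, s3}; now {s1, s2, s3}.
Read '1': s1→{s2}, s2→∅, s3→{s3}; now {s2, s3}.
Read '1': s2→∅, s3→{s3}; now {s3}.
Read '1': s3→{s3}; now {s3}.
Read '1': s3→{s3}; now {s3}.
The final set {s3} contains no accepting state.

No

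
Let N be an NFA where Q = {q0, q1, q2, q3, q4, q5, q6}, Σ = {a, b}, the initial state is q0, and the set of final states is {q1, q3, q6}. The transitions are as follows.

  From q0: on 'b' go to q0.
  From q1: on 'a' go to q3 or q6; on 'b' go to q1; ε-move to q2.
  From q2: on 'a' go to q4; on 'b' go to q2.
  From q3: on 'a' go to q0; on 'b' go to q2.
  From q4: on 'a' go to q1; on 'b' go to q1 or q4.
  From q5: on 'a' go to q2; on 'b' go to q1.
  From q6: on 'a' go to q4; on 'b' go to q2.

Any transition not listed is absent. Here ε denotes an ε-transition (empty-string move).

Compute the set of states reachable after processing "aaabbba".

∅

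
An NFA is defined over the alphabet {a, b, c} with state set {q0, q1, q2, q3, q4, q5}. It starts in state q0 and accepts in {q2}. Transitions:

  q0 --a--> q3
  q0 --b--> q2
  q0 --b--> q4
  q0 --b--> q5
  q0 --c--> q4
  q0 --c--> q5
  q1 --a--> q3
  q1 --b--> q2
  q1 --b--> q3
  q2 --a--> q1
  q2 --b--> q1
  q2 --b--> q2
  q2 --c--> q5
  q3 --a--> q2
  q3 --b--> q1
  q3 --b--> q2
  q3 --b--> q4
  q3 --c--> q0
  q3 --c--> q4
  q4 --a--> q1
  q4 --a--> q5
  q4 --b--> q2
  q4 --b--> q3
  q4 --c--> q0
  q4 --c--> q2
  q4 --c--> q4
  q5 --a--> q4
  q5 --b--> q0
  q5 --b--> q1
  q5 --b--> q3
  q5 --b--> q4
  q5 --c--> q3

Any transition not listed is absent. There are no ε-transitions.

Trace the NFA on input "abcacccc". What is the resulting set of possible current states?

{q0, q2, q3, q4, q5}

Start in {q0}.
Read 'a': q0→{q3}; now {q3}.
Read 'b': q3→{q1, q2, q4}; now {q1, q2, q4}.
Read 'c': q1→∅, q2→{q5}, q4→{q0, q2, q4}; now {q0, q2, q4, q5}.
Read 'a': q0→{q3}, q2→{q1}, q4→{q1, q5}, q5→{q4}; now {q1, q3, q4, q5}.
Read 'c': q1→∅, q3→{q0, q4}, q4→{q0, q2, q4}, q5→{q3}; now {q0, q2, q3, q4}.
Read 'c': q0→{q4, q5}, q2→{q5}, q3→{q0, q4}, q4→{q0, q2, q4}; now {q0, q2, q4, q5}.
Read 'c': q0→{q4, q5}, q2→{q5}, q4→{q0, q2, q4}, q5→{q3}; now {q0, q2, q3, q4, q5}.
Read 'c': q0→{q4, q5}, q2→{q5}, q3→{q0, q4}, q4→{q0, q2, q4}, q5→{q3}; now {q0, q2, q3, q4, q5}.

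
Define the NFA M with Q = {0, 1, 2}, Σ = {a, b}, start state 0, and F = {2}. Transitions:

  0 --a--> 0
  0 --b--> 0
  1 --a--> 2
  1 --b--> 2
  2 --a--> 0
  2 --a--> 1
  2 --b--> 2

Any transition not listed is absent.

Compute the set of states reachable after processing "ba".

Start in {0}.
Read 'b': {0} → {0}.
Read 'a': {0} → {0}.

{0}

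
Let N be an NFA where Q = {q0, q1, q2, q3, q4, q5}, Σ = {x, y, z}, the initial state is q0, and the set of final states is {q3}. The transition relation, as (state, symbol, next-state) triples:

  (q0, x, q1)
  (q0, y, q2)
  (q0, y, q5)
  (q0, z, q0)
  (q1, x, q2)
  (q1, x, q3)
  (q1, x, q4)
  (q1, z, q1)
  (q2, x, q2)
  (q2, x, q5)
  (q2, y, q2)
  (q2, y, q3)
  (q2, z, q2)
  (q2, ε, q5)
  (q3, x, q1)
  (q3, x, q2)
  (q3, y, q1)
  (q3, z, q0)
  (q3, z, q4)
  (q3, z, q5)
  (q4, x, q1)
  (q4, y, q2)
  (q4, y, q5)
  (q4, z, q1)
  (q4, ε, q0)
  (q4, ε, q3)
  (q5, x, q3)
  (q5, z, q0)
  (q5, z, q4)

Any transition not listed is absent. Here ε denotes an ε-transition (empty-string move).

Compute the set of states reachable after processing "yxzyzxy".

{q1, q2, q3, q5}

Start in {q0}.
Read 'y': {q0} → {q2, q5}.
Read 'x': {q2, q5} → {q2, q3, q5}.
Read 'z': {q2, q3, q5} → {q0, q2, q3, q4, q5}.
Read 'y': {q0, q2, q3, q4, q5} → {q1, q2, q3, q5}.
Read 'z': {q1, q2, q3, q5} → {q0, q1, q2, q3, q4, q5}.
Read 'x': {q0, q1, q2, q3, q4, q5} → {q0, q1, q2, q3, q4, q5}.
Read 'y': {q0, q1, q2, q3, q4, q5} → {q1, q2, q3, q5}.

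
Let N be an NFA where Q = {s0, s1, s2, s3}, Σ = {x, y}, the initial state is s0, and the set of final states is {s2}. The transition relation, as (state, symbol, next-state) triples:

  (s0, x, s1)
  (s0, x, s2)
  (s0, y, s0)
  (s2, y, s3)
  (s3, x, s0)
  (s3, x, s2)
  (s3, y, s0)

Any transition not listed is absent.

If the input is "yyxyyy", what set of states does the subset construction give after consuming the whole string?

Start in {s0}.
Read 'y': {s0} → {s0}.
Read 'y': {s0} → {s0}.
Read 'x': {s0} → {s1, s2}.
Read 'y': {s1, s2} → {s3}.
Read 'y': {s3} → {s0}.
Read 'y': {s0} → {s0}.

{s0}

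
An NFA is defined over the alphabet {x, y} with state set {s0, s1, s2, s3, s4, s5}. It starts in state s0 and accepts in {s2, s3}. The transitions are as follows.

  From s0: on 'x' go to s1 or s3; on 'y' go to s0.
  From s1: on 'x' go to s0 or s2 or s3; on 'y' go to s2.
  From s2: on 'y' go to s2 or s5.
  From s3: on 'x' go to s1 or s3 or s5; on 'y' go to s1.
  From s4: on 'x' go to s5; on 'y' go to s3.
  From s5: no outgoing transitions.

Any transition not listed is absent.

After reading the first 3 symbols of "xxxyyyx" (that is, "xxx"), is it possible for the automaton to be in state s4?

Start in {s0}.
Read 'x': s0→{s1, s3}; now {s1, s3}.
Read 'x': s1→{s0, s2, s3}, s3→{s1, s3, s5}; now {s0, s1, s2, s3, s5}.
Read 'x': s0→{s1, s3}, s1→{s0, s2, s3}, s2→∅, s3→{s1, s3, s5}, s5→∅; now {s0, s1, s2, s3, s5}.
State s4 is not in {s0, s1, s2, s3, s5}.

No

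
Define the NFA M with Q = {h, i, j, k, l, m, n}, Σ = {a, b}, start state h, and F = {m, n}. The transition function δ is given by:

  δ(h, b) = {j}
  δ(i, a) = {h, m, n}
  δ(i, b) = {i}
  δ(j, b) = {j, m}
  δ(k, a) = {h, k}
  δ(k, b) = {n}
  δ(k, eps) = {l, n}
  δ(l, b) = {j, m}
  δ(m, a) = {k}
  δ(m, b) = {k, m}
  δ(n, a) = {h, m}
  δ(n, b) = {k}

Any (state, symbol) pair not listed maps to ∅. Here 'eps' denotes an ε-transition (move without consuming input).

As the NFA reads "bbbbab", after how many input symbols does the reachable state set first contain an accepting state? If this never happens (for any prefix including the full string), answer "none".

Start in {h}.
Read 'b': h→{j}; now {j}.
Read 'b': j→{j, m}; now {j, m}.
None of the earlier sets intersect F, but {j, m} does.

2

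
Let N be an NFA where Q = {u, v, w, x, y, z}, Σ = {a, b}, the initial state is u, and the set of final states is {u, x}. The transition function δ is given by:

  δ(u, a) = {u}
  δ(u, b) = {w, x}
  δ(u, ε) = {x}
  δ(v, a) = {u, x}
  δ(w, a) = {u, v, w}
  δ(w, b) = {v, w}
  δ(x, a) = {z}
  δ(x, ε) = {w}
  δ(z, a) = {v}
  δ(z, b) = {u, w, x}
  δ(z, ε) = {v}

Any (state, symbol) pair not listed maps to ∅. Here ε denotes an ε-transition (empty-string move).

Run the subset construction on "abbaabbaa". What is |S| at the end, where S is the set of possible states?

5

Start: ε-closure({u}) = {u, w, x}.
Read 'a': u→{u}, w→{u, v, w}, x→{z}; union {u, v, w, z}; ε-closure = {u, v, w, x, z}.
Read 'b': u→{w, x}, v→∅, w→{v, w}, x→∅, z→{u, w, x}; now {u, v, w, x}.
Read 'b': u→{w, x}, v→∅, w→{v, w}, x→∅; now {v, w, x}.
Read 'a': v→{u, x}, w→{u, v, w}, x→{z}; now {u, v, w, x, z}.
Read 'a': u→{u}, v→{u, x}, w→{u, v, w}, x→{z}, z→{v}; now {u, v, w, x, z}.
Read 'b': u→{w, x}, v→∅, w→{v, w}, x→∅, z→{u, w, x}; now {u, v, w, x}.
Read 'b': u→{w, x}, v→∅, w→{v, w}, x→∅; now {v, w, x}.
Read 'a': v→{u, x}, w→{u, v, w}, x→{z}; now {u, v, w, x, z}.
Read 'a': u→{u}, v→{u, x}, w→{u, v, w}, x→{z}, z→{v}; now {u, v, w, x, z}.
That set has 5 states.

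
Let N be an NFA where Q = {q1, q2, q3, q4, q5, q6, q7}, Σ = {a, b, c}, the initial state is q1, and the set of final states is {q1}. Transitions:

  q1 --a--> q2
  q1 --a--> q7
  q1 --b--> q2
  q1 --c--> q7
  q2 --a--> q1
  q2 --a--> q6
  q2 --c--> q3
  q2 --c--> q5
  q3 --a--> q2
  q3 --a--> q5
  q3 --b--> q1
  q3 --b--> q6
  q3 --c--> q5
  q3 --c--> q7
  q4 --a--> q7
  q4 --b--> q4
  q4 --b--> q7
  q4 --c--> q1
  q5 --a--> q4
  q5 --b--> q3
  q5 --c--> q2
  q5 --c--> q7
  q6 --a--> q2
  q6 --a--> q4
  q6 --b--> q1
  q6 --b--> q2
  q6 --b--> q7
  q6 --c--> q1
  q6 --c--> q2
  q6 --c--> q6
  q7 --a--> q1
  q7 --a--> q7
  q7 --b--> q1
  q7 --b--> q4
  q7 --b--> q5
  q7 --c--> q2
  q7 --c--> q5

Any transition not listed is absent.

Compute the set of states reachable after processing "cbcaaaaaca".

{q1, q2, q4, q5, q6, q7}

Start in {q1}.
Read 'c': q1→{q7}; now {q7}.
Read 'b': q7→{q1, q4, q5}; now {q1, q4, q5}.
Read 'c': q1→{q7}, q4→{q1}, q5→{q2, q7}; now {q1, q2, q7}.
Read 'a': q1→{q2, q7}, q2→{q1, q6}, q7→{q1, q7}; now {q1, q2, q6, q7}.
Read 'a': q1→{q2, q7}, q2→{q1, q6}, q6→{q2, q4}, q7→{q1, q7}; now {q1, q2, q4, q6, q7}.
Read 'a': q1→{q2, q7}, q2→{q1, q6}, q4→{q7}, q6→{q2, q4}, q7→{q1, q7}; now {q1, q2, q4, q6, q7}.
Read 'a': q1→{q2, q7}, q2→{q1, q6}, q4→{q7}, q6→{q2, q4}, q7→{q1, q7}; now {q1, q2, q4, q6, q7}.
Read 'a': q1→{q2, q7}, q2→{q1, q6}, q4→{q7}, q6→{q2, q4}, q7→{q1, q7}; now {q1, q2, q4, q6, q7}.
Read 'c': q1→{q7}, q2→{q3, q5}, q4→{q1}, q6→{q1, q2, q6}, q7→{q2, q5}; now {q1, q2, q3, q5, q6, q7}.
Read 'a': q1→{q2, q7}, q2→{q1, q6}, q3→{q2, q5}, q5→{q4}, q6→{q2, q4}, q7→{q1, q7}; now {q1, q2, q4, q5, q6, q7}.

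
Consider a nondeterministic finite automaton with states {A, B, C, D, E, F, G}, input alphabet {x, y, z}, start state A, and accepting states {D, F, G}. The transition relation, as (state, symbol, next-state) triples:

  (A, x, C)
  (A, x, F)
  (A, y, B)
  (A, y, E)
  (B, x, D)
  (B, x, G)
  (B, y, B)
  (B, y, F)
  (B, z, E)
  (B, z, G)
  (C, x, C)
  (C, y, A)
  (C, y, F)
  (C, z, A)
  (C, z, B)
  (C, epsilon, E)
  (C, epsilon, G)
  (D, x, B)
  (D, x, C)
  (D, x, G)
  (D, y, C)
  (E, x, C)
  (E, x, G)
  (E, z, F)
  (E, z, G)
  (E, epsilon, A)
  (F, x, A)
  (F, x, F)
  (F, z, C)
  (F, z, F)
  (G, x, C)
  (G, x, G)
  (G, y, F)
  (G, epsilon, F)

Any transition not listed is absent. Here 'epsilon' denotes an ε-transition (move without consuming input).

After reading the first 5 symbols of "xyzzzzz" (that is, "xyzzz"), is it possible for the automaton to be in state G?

Start in {A}.
Read 'x': {A} → {A, C, E, F, G}.
Read 'y': {A, C, E, F, G} → {A, B, E, F}.
Read 'z': {A, B, E, F} → {A, C, E, F, G}.
Read 'z': {A, C, E, F, G} → {A, B, C, E, F, G}.
Read 'z': {A, B, C, E, F, G} → {A, B, C, E, F, G}.
State G is in {A, B, C, E, F, G}.

Yes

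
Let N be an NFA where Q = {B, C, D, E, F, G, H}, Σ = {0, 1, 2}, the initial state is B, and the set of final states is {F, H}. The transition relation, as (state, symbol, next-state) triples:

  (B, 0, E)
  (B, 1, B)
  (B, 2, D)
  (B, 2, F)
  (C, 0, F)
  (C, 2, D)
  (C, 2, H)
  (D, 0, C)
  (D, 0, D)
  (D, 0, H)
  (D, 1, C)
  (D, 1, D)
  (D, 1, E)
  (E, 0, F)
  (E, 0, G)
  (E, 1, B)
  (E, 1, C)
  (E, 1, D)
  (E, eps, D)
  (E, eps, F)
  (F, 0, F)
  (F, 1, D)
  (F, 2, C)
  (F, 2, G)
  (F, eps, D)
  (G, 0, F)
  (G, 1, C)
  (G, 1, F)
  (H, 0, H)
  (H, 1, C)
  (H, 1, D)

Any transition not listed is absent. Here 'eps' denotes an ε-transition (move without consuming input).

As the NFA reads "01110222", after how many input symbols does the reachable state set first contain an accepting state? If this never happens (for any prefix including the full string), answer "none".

1

Start in {B}.
Read '0': B→{E}; union {E}; ε-closure = {D, E, F}.
None of the earlier sets intersect F, but {D, E, F} does.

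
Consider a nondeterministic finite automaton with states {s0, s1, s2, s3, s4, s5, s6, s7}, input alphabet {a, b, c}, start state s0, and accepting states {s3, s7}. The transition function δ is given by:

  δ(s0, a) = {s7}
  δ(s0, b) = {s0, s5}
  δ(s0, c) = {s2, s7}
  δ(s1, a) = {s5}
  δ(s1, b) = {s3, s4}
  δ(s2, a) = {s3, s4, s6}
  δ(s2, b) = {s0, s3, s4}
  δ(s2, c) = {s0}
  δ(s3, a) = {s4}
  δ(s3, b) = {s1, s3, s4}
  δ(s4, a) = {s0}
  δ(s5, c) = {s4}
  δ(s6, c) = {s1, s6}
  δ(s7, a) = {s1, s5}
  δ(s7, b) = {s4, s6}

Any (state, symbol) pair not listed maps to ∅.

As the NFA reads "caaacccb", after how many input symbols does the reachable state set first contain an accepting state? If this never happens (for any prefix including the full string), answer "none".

1

Start in {s0}.
Read 'c': {s0} → {s2, s7}.
None of the earlier sets intersect F, but {s2, s7} does.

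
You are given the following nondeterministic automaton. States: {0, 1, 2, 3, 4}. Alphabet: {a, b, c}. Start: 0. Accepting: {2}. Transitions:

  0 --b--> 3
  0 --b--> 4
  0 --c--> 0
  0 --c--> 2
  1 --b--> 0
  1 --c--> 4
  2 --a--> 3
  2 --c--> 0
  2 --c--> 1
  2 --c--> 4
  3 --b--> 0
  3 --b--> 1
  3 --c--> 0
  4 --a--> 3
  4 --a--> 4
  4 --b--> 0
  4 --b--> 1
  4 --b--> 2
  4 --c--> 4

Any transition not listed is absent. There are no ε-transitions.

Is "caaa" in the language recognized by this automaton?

No

Start in {0}.
Read 'c': 0→{0, 2}; now {0, 2}.
Read 'a': 0→∅, 2→{3}; now {3}.
Read 'a': 3→∅; now ∅.
The set is empty and remains empty for the remaining 1 symbol.
The final set ∅ contains no accepting state.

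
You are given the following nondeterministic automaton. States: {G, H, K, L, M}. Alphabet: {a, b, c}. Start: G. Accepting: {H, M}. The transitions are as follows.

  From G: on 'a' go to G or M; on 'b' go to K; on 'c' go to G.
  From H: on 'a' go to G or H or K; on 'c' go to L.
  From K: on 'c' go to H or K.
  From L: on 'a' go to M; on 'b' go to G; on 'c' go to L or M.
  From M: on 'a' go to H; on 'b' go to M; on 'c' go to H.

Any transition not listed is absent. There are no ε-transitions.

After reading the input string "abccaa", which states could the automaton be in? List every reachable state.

{G, H, K, M}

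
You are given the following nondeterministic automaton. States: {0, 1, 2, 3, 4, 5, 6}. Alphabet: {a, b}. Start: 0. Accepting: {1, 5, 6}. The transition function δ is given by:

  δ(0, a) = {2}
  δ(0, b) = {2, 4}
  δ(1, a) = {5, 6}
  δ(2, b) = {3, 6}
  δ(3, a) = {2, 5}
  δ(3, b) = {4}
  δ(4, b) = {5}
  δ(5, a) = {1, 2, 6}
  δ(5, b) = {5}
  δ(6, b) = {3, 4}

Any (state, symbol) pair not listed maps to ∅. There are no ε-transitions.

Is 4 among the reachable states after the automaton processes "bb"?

Start in {0}.
Read 'b': 0→{2, 4}; now {2, 4}.
Read 'b': 2→{3, 6}, 4→{5}; now {3, 5, 6}.
State 4 is not in {3, 5, 6}.

No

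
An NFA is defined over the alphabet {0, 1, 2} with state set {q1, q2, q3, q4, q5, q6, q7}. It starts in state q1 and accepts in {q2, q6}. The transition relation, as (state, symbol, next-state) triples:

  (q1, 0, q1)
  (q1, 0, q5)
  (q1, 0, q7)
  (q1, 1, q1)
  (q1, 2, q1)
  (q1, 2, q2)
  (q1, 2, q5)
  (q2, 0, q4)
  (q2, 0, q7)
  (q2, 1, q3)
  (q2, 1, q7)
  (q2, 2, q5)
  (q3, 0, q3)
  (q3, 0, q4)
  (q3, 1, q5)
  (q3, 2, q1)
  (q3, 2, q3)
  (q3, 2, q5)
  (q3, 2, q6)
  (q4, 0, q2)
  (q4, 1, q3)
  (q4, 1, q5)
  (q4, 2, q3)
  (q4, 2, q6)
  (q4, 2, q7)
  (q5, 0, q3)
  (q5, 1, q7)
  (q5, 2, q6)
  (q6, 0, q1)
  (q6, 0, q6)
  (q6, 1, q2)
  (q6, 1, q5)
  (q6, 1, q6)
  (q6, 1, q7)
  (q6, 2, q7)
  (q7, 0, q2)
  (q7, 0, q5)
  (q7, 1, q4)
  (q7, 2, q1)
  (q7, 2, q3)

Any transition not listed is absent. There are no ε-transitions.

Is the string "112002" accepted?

Start in {q1}.
Read '1': q1→{q1}; now {q1}.
Read '1': q1→{q1}; now {q1}.
Read '2': q1→{q1, q2, q5}; now {q1, q2, q5}.
Read '0': q1→{q1, q5, q7}, q2→{q4, q7}, q5→{q3}; now {q1, q3, q4, q5, q7}.
Read '0': q1→{q1, q5, q7}, q3→{q3, q4}, q4→{q2}, q5→{q3}, q7→{q2, q5}; now {q1, q2, q3, q4, q5, q7}.
Read '2': q1→{q1, q2, q5}, q2→{q5}, q3→{q1, q3, q5, q6}, q4→{q3, q6, q7}, q5→{q6}, q7→{q1, q3}; now {q1, q2, q3, q5, q6, q7}.
The final set {q1, q2, q3, q5, q6, q7} contains the accepting states q2, q6.

Yes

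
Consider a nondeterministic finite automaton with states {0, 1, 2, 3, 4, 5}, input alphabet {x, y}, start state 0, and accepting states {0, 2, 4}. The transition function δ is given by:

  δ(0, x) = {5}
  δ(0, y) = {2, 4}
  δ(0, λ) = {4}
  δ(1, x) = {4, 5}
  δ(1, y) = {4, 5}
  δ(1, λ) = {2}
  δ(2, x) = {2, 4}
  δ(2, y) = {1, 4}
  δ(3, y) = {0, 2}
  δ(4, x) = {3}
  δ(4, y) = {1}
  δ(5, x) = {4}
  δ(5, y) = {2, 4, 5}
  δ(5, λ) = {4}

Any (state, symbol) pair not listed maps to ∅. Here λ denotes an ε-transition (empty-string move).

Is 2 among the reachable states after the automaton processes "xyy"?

Start: ε-closure({0}) = {0, 4}.
Read 'x': {0, 4} → {3, 4, 5}.
Read 'y': {3, 4, 5} → {0, 1, 2, 4, 5}.
Read 'y': {0, 1, 2, 4, 5} → {1, 2, 4, 5}.
State 2 is in {1, 2, 4, 5}.

Yes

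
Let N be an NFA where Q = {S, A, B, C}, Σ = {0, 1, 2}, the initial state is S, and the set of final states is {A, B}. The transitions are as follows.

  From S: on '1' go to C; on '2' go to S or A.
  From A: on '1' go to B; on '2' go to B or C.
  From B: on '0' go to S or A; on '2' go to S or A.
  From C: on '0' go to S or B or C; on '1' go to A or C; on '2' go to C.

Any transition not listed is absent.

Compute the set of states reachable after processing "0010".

∅

Start in {S}.
Read '0': {S} → ∅.
The set is empty and remains empty for the remaining 3 symbols.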